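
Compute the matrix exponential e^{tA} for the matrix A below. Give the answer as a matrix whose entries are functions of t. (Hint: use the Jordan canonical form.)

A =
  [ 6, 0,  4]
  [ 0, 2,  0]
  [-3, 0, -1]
e^{tA} =
  [4*exp(3*t) - 3*exp(2*t), 0, 4*exp(3*t) - 4*exp(2*t)]
  [0, exp(2*t), 0]
  [-3*exp(3*t) + 3*exp(2*t), 0, -3*exp(3*t) + 4*exp(2*t)]

Strategy: write A = P · J · P⁻¹ where J is a Jordan canonical form, so e^{tA} = P · e^{tJ} · P⁻¹, and e^{tJ} can be computed block-by-block.

A has Jordan form
J =
  [2, 0, 0]
  [0, 2, 0]
  [0, 0, 3]
(up to reordering of blocks).

Per-block formulas:
  For a 1×1 block at λ = 2: exp(t · [2]) = [e^(2t)].
  For a 1×1 block at λ = 3: exp(t · [3]) = [e^(3t)].

After assembling e^{tJ} and conjugating by P, we get:

e^{tA} =
  [4*exp(3*t) - 3*exp(2*t), 0, 4*exp(3*t) - 4*exp(2*t)]
  [0, exp(2*t), 0]
  [-3*exp(3*t) + 3*exp(2*t), 0, -3*exp(3*t) + 4*exp(2*t)]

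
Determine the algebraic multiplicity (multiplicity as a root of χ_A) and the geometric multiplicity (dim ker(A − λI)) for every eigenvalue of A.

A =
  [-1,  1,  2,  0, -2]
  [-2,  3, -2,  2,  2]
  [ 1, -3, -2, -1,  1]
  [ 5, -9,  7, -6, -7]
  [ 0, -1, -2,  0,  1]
λ = -1: alg = 5, geom = 3

Step 1 — factor the characteristic polynomial to read off the algebraic multiplicities:
  χ_A(x) = (x + 1)^5

Step 2 — compute geometric multiplicities via the rank-nullity identity g(λ) = n − rank(A − λI):
  rank(A − (-1)·I) = 2, so dim ker(A − (-1)·I) = n − 2 = 3

Summary:
  λ = -1: algebraic multiplicity = 5, geometric multiplicity = 3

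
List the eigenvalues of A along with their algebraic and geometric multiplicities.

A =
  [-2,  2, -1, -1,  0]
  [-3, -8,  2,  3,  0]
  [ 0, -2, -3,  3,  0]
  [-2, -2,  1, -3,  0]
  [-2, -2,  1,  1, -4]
λ = -4: alg = 5, geom = 3

Step 1 — factor the characteristic polynomial to read off the algebraic multiplicities:
  χ_A(x) = (x + 4)^5

Step 2 — compute geometric multiplicities via the rank-nullity identity g(λ) = n − rank(A − λI):
  rank(A − (-4)·I) = 2, so dim ker(A − (-4)·I) = n − 2 = 3

Summary:
  λ = -4: algebraic multiplicity = 5, geometric multiplicity = 3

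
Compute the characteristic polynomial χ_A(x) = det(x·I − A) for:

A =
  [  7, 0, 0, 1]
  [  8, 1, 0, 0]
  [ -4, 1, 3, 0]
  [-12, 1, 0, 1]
x^4 - 12*x^3 + 54*x^2 - 108*x + 81

Expanding det(x·I − A) (e.g. by cofactor expansion or by noting that A is similar to its Jordan form J, which has the same characteristic polynomial as A) gives
  χ_A(x) = x^4 - 12*x^3 + 54*x^2 - 108*x + 81
which factors as (x - 3)^4. The eigenvalues (with algebraic multiplicities) are λ = 3 with multiplicity 4.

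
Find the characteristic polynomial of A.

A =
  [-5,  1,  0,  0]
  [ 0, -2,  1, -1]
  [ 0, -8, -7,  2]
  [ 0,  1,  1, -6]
x^4 + 20*x^3 + 150*x^2 + 500*x + 625

Expanding det(x·I − A) (e.g. by cofactor expansion or by noting that A is similar to its Jordan form J, which has the same characteristic polynomial as A) gives
  χ_A(x) = x^4 + 20*x^3 + 150*x^2 + 500*x + 625
which factors as (x + 5)^4. The eigenvalues (with algebraic multiplicities) are λ = -5 with multiplicity 4.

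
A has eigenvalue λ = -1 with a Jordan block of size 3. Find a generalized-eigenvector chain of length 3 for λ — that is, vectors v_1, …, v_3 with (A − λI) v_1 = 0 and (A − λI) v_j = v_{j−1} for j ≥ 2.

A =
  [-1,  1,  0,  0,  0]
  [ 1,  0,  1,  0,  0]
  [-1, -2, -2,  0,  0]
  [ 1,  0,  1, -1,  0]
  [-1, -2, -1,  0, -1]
A Jordan chain for λ = -1 of length 3:
v_1 = (1, 0, -1, -1, -1)ᵀ
v_2 = (0, 1, -1, 1, -1)ᵀ
v_3 = (1, 0, 0, 0, 0)ᵀ

Let N = A − (-1)·I. We want v_3 with N^3 v_3 = 0 but N^2 v_3 ≠ 0; then v_{j-1} := N · v_j for j = 3, …, 2.

Pick v_3 = (1, 0, 0, 0, 0)ᵀ.
Then v_2 = N · v_3 = (0, 1, -1, 1, -1)ᵀ.
Then v_1 = N · v_2 = (1, 0, -1, -1, -1)ᵀ.

Sanity check: (A − (-1)·I) v_1 = (0, 0, 0, 0, 0)ᵀ = 0. ✓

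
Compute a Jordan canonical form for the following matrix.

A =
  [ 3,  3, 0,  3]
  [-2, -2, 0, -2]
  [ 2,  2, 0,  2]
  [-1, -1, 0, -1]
J_2(0) ⊕ J_1(0) ⊕ J_1(0)

The characteristic polynomial is
  det(x·I − A) = x^4

Eigenvalues and multiplicities (the geometric multiplicity of λ is n − rank(A − λI), which equals the number of Jordan blocks for λ):
  λ = 0: algebraic multiplicity = 4, geometric multiplicity = 3

Determining the block sizes for each eigenvalue:
  λ = 0: 3 blocks summing to 4 forces exactly one block of size 2 and the rest size 1 → block sizes [2, 1, 1]

Assembling the blocks gives a Jordan form
J =
  [0, 1, 0, 0]
  [0, 0, 0, 0]
  [0, 0, 0, 0]
  [0, 0, 0, 0]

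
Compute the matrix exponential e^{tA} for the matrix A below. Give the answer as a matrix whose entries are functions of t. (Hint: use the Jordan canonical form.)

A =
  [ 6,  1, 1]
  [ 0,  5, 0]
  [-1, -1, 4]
e^{tA} =
  [t*exp(5*t) + exp(5*t), t*exp(5*t), t*exp(5*t)]
  [0, exp(5*t), 0]
  [-t*exp(5*t), -t*exp(5*t), -t*exp(5*t) + exp(5*t)]

Strategy: write A = P · J · P⁻¹ where J is a Jordan canonical form, so e^{tA} = P · e^{tJ} · P⁻¹, and e^{tJ} can be computed block-by-block.

A has Jordan form
J =
  [5, 1, 0]
  [0, 5, 0]
  [0, 0, 5]
(up to reordering of blocks).

Per-block formulas:
  For a 2×2 Jordan block J_2(5): exp(t · J_2(5)) = e^(5t)·(I + t·N), where N is the 2×2 nilpotent shift.
  For a 1×1 block at λ = 5: exp(t · [5]) = [e^(5t)].

After assembling e^{tJ} and conjugating by P, we get:

e^{tA} =
  [t*exp(5*t) + exp(5*t), t*exp(5*t), t*exp(5*t)]
  [0, exp(5*t), 0]
  [-t*exp(5*t), -t*exp(5*t), -t*exp(5*t) + exp(5*t)]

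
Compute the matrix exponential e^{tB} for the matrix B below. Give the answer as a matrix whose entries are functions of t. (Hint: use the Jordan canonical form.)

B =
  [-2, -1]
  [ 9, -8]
e^{tB} =
  [3*t*exp(-5*t) + exp(-5*t), -t*exp(-5*t)]
  [9*t*exp(-5*t), -3*t*exp(-5*t) + exp(-5*t)]

Strategy: write B = P · J · P⁻¹ where J is a Jordan canonical form, so e^{tB} = P · e^{tJ} · P⁻¹, and e^{tJ} can be computed block-by-block.

B has Jordan form
J =
  [-5,  1]
  [ 0, -5]
(up to reordering of blocks).

Per-block formulas:
  For a 2×2 Jordan block J_2(-5): exp(t · J_2(-5)) = e^(-5t)·(I + t·N), where N is the 2×2 nilpotent shift.

After assembling e^{tJ} and conjugating by P, we get:

e^{tB} =
  [3*t*exp(-5*t) + exp(-5*t), -t*exp(-5*t)]
  [9*t*exp(-5*t), -3*t*exp(-5*t) + exp(-5*t)]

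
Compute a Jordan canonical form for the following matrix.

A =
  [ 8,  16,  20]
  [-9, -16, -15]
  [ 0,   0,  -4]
J_2(-4) ⊕ J_1(-4)

The characteristic polynomial is
  det(x·I − A) = x^3 + 12*x^2 + 48*x + 64 = (x + 4)^3

Eigenvalues and multiplicities (the geometric multiplicity of λ is n − rank(A − λI), which equals the number of Jordan blocks for λ):
  λ = -4: algebraic multiplicity = 3, geometric multiplicity = 2

Determining the block sizes for each eigenvalue:
  λ = -4: 2 blocks summing to 3 forces exactly one block of size 2 and the rest size 1 → block sizes [2, 1]

Assembling the blocks gives a Jordan form
J =
  [-4,  1,  0]
  [ 0, -4,  0]
  [ 0,  0, -4]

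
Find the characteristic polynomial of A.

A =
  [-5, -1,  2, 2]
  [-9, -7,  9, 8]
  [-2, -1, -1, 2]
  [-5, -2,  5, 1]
x^4 + 12*x^3 + 54*x^2 + 108*x + 81

Expanding det(x·I − A) (e.g. by cofactor expansion or by noting that A is similar to its Jordan form J, which has the same characteristic polynomial as A) gives
  χ_A(x) = x^4 + 12*x^3 + 54*x^2 + 108*x + 81
which factors as (x + 3)^4. The eigenvalues (with algebraic multiplicities) are λ = -3 with multiplicity 4.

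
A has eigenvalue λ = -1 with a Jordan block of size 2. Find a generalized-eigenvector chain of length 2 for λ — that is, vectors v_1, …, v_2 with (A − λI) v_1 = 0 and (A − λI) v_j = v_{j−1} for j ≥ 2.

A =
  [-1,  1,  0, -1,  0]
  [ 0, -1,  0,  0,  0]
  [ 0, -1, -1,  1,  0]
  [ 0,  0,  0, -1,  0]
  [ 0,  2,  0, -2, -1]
A Jordan chain for λ = -1 of length 2:
v_1 = (1, 0, -1, 0, 2)ᵀ
v_2 = (0, 1, 0, 0, 0)ᵀ

Let N = A − (-1)·I. We want v_2 with N^2 v_2 = 0 but N^1 v_2 ≠ 0; then v_{j-1} := N · v_j for j = 2, …, 2.

Pick v_2 = (0, 1, 0, 0, 0)ᵀ.
Then v_1 = N · v_2 = (1, 0, -1, 0, 2)ᵀ.

Sanity check: (A − (-1)·I) v_1 = (0, 0, 0, 0, 0)ᵀ = 0. ✓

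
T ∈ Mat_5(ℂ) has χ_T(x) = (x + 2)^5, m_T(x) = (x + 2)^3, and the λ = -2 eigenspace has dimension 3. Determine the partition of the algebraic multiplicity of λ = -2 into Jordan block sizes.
Block sizes for λ = -2: [3, 1, 1]

Step 1 — from the characteristic polynomial, algebraic multiplicity of λ = -2 is 5. From dim ker(T − (-2)·I) = 3, there are exactly 3 Jordan blocks for λ = -2.
Step 2 — from the minimal polynomial, the factor (x + 2)^3 tells us the largest block for λ = -2 has size 3.
Step 3 — with total size 5, 3 blocks, and largest block 3, the block sizes (in nonincreasing order) are [3, 1, 1].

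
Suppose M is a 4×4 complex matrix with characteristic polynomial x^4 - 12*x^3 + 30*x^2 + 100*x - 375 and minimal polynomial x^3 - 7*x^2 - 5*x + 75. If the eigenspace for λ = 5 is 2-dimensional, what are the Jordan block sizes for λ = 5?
Block sizes for λ = 5: [2, 1]

Step 1 — from the characteristic polynomial, algebraic multiplicity of λ = 5 is 3. From dim ker(M − (5)·I) = 2, there are exactly 2 Jordan blocks for λ = 5.
Step 2 — from the minimal polynomial, the factor (x − 5)^2 tells us the largest block for λ = 5 has size 2.
Step 3 — with total size 3, 2 blocks, and largest block 2, the block sizes (in nonincreasing order) are [2, 1].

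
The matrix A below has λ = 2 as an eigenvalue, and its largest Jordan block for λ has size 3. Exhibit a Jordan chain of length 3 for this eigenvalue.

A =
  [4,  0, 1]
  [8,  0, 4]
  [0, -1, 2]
A Jordan chain for λ = 2 of length 3:
v_1 = (4, 0, -8)ᵀ
v_2 = (2, 8, 0)ᵀ
v_3 = (1, 0, 0)ᵀ

Let N = A − (2)·I. We want v_3 with N^3 v_3 = 0 but N^2 v_3 ≠ 0; then v_{j-1} := N · v_j for j = 3, …, 2.

Pick v_3 = (1, 0, 0)ᵀ.
Then v_2 = N · v_3 = (2, 8, 0)ᵀ.
Then v_1 = N · v_2 = (4, 0, -8)ᵀ.

Sanity check: (A − (2)·I) v_1 = (0, 0, 0)ᵀ = 0. ✓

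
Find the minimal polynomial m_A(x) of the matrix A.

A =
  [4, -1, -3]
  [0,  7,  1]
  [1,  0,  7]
x^3 - 18*x^2 + 108*x - 216

The characteristic polynomial is χ_A(x) = (x - 6)^3, so the eigenvalues are known. The minimal polynomial is
  m_A(x) = Π_λ (x − λ)^{k_λ}
where k_λ is the size of the *largest* Jordan block for λ (equivalently, the smallest k with (A − λI)^k v = 0 for every generalised eigenvector v of λ).

  λ = 6: largest Jordan block has size 3, contributing (x − 6)^3

So m_A(x) = (x - 6)^3 = x^3 - 18*x^2 + 108*x - 216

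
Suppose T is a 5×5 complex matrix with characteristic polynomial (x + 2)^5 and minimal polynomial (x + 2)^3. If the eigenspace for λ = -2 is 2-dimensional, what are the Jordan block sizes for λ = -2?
Block sizes for λ = -2: [3, 2]

Step 1 — from the characteristic polynomial, algebraic multiplicity of λ = -2 is 5. From dim ker(T − (-2)·I) = 2, there are exactly 2 Jordan blocks for λ = -2.
Step 2 — from the minimal polynomial, the factor (x + 2)^3 tells us the largest block for λ = -2 has size 3.
Step 3 — with total size 5, 2 blocks, and largest block 3, the block sizes (in nonincreasing order) are [3, 2].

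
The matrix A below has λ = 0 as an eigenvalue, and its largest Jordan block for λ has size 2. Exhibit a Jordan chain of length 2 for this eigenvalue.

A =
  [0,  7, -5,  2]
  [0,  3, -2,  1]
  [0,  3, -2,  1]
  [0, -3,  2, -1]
A Jordan chain for λ = 0 of length 2:
v_1 = (7, 3, 3, -3)ᵀ
v_2 = (0, 1, 0, 0)ᵀ

Let N = A − (0)·I. We want v_2 with N^2 v_2 = 0 but N^1 v_2 ≠ 0; then v_{j-1} := N · v_j for j = 2, …, 2.

Pick v_2 = (0, 1, 0, 0)ᵀ.
Then v_1 = N · v_2 = (7, 3, 3, -3)ᵀ.

Sanity check: (A − (0)·I) v_1 = (0, 0, 0, 0)ᵀ = 0. ✓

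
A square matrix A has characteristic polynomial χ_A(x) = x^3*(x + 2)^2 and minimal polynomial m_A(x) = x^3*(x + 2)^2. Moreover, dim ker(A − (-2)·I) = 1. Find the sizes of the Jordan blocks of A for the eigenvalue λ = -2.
Block sizes for λ = -2: [2]

Step 1 — from the characteristic polynomial, algebraic multiplicity of λ = -2 is 2. From dim ker(A − (-2)·I) = 1, there are exactly 1 Jordan blocks for λ = -2.
Step 2 — from the minimal polynomial, the factor (x + 2)^2 tells us the largest block for λ = -2 has size 2.
Step 3 — with total size 2, 1 blocks, and largest block 2, the block sizes (in nonincreasing order) are [2].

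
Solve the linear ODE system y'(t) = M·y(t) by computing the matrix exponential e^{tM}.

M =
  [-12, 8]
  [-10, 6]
e^{tM} =
  [-4*exp(-2*t) + 5*exp(-4*t), 4*exp(-2*t) - 4*exp(-4*t)]
  [-5*exp(-2*t) + 5*exp(-4*t), 5*exp(-2*t) - 4*exp(-4*t)]

Strategy: write M = P · J · P⁻¹ where J is a Jordan canonical form, so e^{tM} = P · e^{tJ} · P⁻¹, and e^{tJ} can be computed block-by-block.

M has Jordan form
J =
  [-4,  0]
  [ 0, -2]
(up to reordering of blocks).

Per-block formulas:
  For a 1×1 block at λ = -2: exp(t · [-2]) = [e^(-2t)].
  For a 1×1 block at λ = -4: exp(t · [-4]) = [e^(-4t)].

After assembling e^{tJ} and conjugating by P, we get:

e^{tM} =
  [-4*exp(-2*t) + 5*exp(-4*t), 4*exp(-2*t) - 4*exp(-4*t)]
  [-5*exp(-2*t) + 5*exp(-4*t), 5*exp(-2*t) - 4*exp(-4*t)]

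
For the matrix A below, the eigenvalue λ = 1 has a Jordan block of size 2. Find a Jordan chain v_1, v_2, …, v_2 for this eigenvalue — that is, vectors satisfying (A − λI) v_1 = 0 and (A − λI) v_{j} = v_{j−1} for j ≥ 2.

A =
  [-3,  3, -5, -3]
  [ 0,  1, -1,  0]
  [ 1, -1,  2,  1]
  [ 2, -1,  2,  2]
A Jordan chain for λ = 1 of length 2:
v_1 = (0, 1, 0, 1)ᵀ
v_2 = (2, 1, -1, 0)ᵀ

Let N = A − (1)·I. We want v_2 with N^2 v_2 = 0 but N^1 v_2 ≠ 0; then v_{j-1} := N · v_j for j = 2, …, 2.

Pick v_2 = (2, 1, -1, 0)ᵀ.
Then v_1 = N · v_2 = (0, 1, 0, 1)ᵀ.

Sanity check: (A − (1)·I) v_1 = (0, 0, 0, 0)ᵀ = 0. ✓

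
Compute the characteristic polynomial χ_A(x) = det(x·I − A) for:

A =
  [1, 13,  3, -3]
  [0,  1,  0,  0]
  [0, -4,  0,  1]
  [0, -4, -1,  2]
x^4 - 4*x^3 + 6*x^2 - 4*x + 1

Expanding det(x·I − A) (e.g. by cofactor expansion or by noting that A is similar to its Jordan form J, which has the same characteristic polynomial as A) gives
  χ_A(x) = x^4 - 4*x^3 + 6*x^2 - 4*x + 1
which factors as (x - 1)^4. The eigenvalues (with algebraic multiplicities) are λ = 1 with multiplicity 4.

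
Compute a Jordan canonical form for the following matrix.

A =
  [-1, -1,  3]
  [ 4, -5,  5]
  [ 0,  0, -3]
J_3(-3)

The characteristic polynomial is
  det(x·I − A) = x^3 + 9*x^2 + 27*x + 27 = (x + 3)^3

Eigenvalues and multiplicities (the geometric multiplicity of λ is n − rank(A − λI), which equals the number of Jordan blocks for λ):
  λ = -3: algebraic multiplicity = 3, geometric multiplicity = 1

Determining the block sizes for each eigenvalue:
  λ = -3: one block (gm = 1), so the single block has size am = 3 → block sizes [3]

Assembling the blocks gives a Jordan form
J =
  [-3,  1,  0]
  [ 0, -3,  1]
  [ 0,  0, -3]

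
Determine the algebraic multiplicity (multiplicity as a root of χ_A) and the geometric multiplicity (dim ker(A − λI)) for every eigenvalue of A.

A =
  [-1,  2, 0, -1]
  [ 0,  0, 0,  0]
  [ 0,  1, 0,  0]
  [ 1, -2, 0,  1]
λ = 0: alg = 4, geom = 2

Step 1 — factor the characteristic polynomial to read off the algebraic multiplicities:
  χ_A(x) = x^4

Step 2 — compute geometric multiplicities via the rank-nullity identity g(λ) = n − rank(A − λI):
  rank(A − (0)·I) = 2, so dim ker(A − (0)·I) = n − 2 = 2

Summary:
  λ = 0: algebraic multiplicity = 4, geometric multiplicity = 2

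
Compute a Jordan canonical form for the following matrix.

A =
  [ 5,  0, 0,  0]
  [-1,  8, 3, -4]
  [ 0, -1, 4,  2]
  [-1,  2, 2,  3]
J_3(5) ⊕ J_1(5)

The characteristic polynomial is
  det(x·I − A) = x^4 - 20*x^3 + 150*x^2 - 500*x + 625 = (x - 5)^4

Eigenvalues and multiplicities (the geometric multiplicity of λ is n − rank(A − λI), which equals the number of Jordan blocks for λ):
  λ = 5: algebraic multiplicity = 4, geometric multiplicity = 2

Determining the block sizes for each eigenvalue:
  λ = 5: with am = 4 and gm = 2, the partition is not yet determined (e.g. several partitions of 4 into 2 parts exist). Let N = A − (5)·I. Computing rank(N^1) = 2, rank(N^2) = 1, rank(N^3) = 0; the number of blocks of size ≥ j is rank(N^{j−1}) − rank(N^j), giving [2, 1, 1]. So we have 1 block(s) of size 3, 1 block(s) of size 1 → block sizes [3, 1]

Assembling the blocks gives a Jordan form
J =
  [5, 1, 0, 0]
  [0, 5, 1, 0]
  [0, 0, 5, 0]
  [0, 0, 0, 5]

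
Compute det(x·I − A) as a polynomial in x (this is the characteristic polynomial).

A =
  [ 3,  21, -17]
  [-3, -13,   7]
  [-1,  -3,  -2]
x^3 + 12*x^2 + 48*x + 64

Expanding det(x·I − A) (e.g. by cofactor expansion or by noting that A is similar to its Jordan form J, which has the same characteristic polynomial as A) gives
  χ_A(x) = x^3 + 12*x^2 + 48*x + 64
which factors as (x + 4)^3. The eigenvalues (with algebraic multiplicities) are λ = -4 with multiplicity 3.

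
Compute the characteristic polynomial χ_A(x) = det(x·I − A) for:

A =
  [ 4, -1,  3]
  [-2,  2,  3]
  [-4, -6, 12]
x^3 - 18*x^2 + 108*x - 216

Expanding det(x·I − A) (e.g. by cofactor expansion or by noting that A is similar to its Jordan form J, which has the same characteristic polynomial as A) gives
  χ_A(x) = x^3 - 18*x^2 + 108*x - 216
which factors as (x - 6)^3. The eigenvalues (with algebraic multiplicities) are λ = 6 with multiplicity 3.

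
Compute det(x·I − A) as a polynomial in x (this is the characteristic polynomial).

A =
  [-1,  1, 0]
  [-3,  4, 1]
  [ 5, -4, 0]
x^3 - 3*x^2 + 3*x - 1

Expanding det(x·I − A) (e.g. by cofactor expansion or by noting that A is similar to its Jordan form J, which has the same characteristic polynomial as A) gives
  χ_A(x) = x^3 - 3*x^2 + 3*x - 1
which factors as (x - 1)^3. The eigenvalues (with algebraic multiplicities) are λ = 1 with multiplicity 3.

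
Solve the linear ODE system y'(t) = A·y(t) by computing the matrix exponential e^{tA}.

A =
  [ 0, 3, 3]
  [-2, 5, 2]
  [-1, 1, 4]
e^{tA} =
  [-3*t*exp(3*t) + exp(3*t), 3*t*exp(3*t), 3*t*exp(3*t)]
  [-2*t*exp(3*t), 2*t*exp(3*t) + exp(3*t), 2*t*exp(3*t)]
  [-t*exp(3*t), t*exp(3*t), t*exp(3*t) + exp(3*t)]

Strategy: write A = P · J · P⁻¹ where J is a Jordan canonical form, so e^{tA} = P · e^{tJ} · P⁻¹, and e^{tJ} can be computed block-by-block.

A has Jordan form
J =
  [3, 1, 0]
  [0, 3, 0]
  [0, 0, 3]
(up to reordering of blocks).

Per-block formulas:
  For a 1×1 block at λ = 3: exp(t · [3]) = [e^(3t)].
  For a 2×2 Jordan block J_2(3): exp(t · J_2(3)) = e^(3t)·(I + t·N), where N is the 2×2 nilpotent shift.

After assembling e^{tJ} and conjugating by P, we get:

e^{tA} =
  [-3*t*exp(3*t) + exp(3*t), 3*t*exp(3*t), 3*t*exp(3*t)]
  [-2*t*exp(3*t), 2*t*exp(3*t) + exp(3*t), 2*t*exp(3*t)]
  [-t*exp(3*t), t*exp(3*t), t*exp(3*t) + exp(3*t)]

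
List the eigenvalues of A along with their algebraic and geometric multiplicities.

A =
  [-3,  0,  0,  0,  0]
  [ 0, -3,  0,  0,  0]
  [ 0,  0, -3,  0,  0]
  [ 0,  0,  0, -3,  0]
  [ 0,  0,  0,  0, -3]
λ = -3: alg = 5, geom = 5

Step 1 — factor the characteristic polynomial to read off the algebraic multiplicities:
  χ_A(x) = (x + 3)^5

Step 2 — compute geometric multiplicities via the rank-nullity identity g(λ) = n − rank(A − λI):
  rank(A − (-3)·I) = 0, so dim ker(A − (-3)·I) = n − 0 = 5

Summary:
  λ = -3: algebraic multiplicity = 5, geometric multiplicity = 5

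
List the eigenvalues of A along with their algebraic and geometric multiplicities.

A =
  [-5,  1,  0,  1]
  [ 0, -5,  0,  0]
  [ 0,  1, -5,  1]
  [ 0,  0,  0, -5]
λ = -5: alg = 4, geom = 3

Step 1 — factor the characteristic polynomial to read off the algebraic multiplicities:
  χ_A(x) = (x + 5)^4

Step 2 — compute geometric multiplicities via the rank-nullity identity g(λ) = n − rank(A − λI):
  rank(A − (-5)·I) = 1, so dim ker(A − (-5)·I) = n − 1 = 3

Summary:
  λ = -5: algebraic multiplicity = 4, geometric multiplicity = 3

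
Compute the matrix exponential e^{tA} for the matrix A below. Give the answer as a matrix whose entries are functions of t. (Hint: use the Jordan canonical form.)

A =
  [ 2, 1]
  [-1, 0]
e^{tA} =
  [t*exp(t) + exp(t), t*exp(t)]
  [-t*exp(t), -t*exp(t) + exp(t)]

Strategy: write A = P · J · P⁻¹ where J is a Jordan canonical form, so e^{tA} = P · e^{tJ} · P⁻¹, and e^{tJ} can be computed block-by-block.

A has Jordan form
J =
  [1, 1]
  [0, 1]
(up to reordering of blocks).

Per-block formulas:
  For a 2×2 Jordan block J_2(1): exp(t · J_2(1)) = e^(1t)·(I + t·N), where N is the 2×2 nilpotent shift.

After assembling e^{tJ} and conjugating by P, we get:

e^{tA} =
  [t*exp(t) + exp(t), t*exp(t)]
  [-t*exp(t), -t*exp(t) + exp(t)]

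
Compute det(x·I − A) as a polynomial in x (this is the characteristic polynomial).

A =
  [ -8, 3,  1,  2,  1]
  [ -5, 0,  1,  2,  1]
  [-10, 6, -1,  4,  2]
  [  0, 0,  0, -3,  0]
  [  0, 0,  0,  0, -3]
x^5 + 15*x^4 + 90*x^3 + 270*x^2 + 405*x + 243

Expanding det(x·I − A) (e.g. by cofactor expansion or by noting that A is similar to its Jordan form J, which has the same characteristic polynomial as A) gives
  χ_A(x) = x^5 + 15*x^4 + 90*x^3 + 270*x^2 + 405*x + 243
which factors as (x + 3)^5. The eigenvalues (with algebraic multiplicities) are λ = -3 with multiplicity 5.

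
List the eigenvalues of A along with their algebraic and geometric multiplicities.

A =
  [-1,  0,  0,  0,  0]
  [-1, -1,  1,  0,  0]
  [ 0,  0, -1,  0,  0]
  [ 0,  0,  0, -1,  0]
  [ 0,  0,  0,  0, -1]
λ = -1: alg = 5, geom = 4

Step 1 — factor the characteristic polynomial to read off the algebraic multiplicities:
  χ_A(x) = (x + 1)^5

Step 2 — compute geometric multiplicities via the rank-nullity identity g(λ) = n − rank(A − λI):
  rank(A − (-1)·I) = 1, so dim ker(A − (-1)·I) = n − 1 = 4

Summary:
  λ = -1: algebraic multiplicity = 5, geometric multiplicity = 4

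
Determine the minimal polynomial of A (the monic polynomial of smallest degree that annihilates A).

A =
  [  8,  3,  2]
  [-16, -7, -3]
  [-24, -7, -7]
x^3 + 6*x^2 + 12*x + 8

The characteristic polynomial is χ_A(x) = (x + 2)^3, so the eigenvalues are known. The minimal polynomial is
  m_A(x) = Π_λ (x − λ)^{k_λ}
where k_λ is the size of the *largest* Jordan block for λ (equivalently, the smallest k with (A − λI)^k v = 0 for every generalised eigenvector v of λ).

  λ = -2: largest Jordan block has size 3, contributing (x + 2)^3

So m_A(x) = (x + 2)^3 = x^3 + 6*x^2 + 12*x + 8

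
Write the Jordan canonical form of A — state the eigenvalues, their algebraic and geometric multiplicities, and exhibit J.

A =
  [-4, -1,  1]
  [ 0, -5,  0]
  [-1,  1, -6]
J_2(-5) ⊕ J_1(-5)

The characteristic polynomial is
  det(x·I − A) = x^3 + 15*x^2 + 75*x + 125 = (x + 5)^3

Eigenvalues and multiplicities (the geometric multiplicity of λ is n − rank(A − λI), which equals the number of Jordan blocks for λ):
  λ = -5: algebraic multiplicity = 3, geometric multiplicity = 2

Determining the block sizes for each eigenvalue:
  λ = -5: 2 blocks summing to 3 forces exactly one block of size 2 and the rest size 1 → block sizes [2, 1]

Assembling the blocks gives a Jordan form
J =
  [-5,  1,  0]
  [ 0, -5,  0]
  [ 0,  0, -5]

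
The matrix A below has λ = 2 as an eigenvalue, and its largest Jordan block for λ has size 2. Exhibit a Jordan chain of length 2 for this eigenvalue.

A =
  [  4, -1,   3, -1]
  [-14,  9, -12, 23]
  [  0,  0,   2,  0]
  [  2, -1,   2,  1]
A Jordan chain for λ = 2 of length 2:
v_1 = (-1, -2, 0, 0)ᵀ
v_2 = (1, 0, -1, 0)ᵀ

Let N = A − (2)·I. We want v_2 with N^2 v_2 = 0 but N^1 v_2 ≠ 0; then v_{j-1} := N · v_j for j = 2, …, 2.

Pick v_2 = (1, 0, -1, 0)ᵀ.
Then v_1 = N · v_2 = (-1, -2, 0, 0)ᵀ.

Sanity check: (A − (2)·I) v_1 = (0, 0, 0, 0)ᵀ = 0. ✓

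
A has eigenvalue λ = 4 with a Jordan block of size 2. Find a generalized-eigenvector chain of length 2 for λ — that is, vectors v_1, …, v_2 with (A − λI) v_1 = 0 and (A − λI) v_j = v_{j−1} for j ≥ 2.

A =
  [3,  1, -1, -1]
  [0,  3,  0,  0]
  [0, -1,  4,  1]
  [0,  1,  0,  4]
A Jordan chain for λ = 4 of length 2:
v_1 = (-1, 0, 1, 0)ᵀ
v_2 = (0, 0, 0, 1)ᵀ

Let N = A − (4)·I. We want v_2 with N^2 v_2 = 0 but N^1 v_2 ≠ 0; then v_{j-1} := N · v_j for j = 2, …, 2.

Pick v_2 = (0, 0, 0, 1)ᵀ.
Then v_1 = N · v_2 = (-1, 0, 1, 0)ᵀ.

Sanity check: (A − (4)·I) v_1 = (0, 0, 0, 0)ᵀ = 0. ✓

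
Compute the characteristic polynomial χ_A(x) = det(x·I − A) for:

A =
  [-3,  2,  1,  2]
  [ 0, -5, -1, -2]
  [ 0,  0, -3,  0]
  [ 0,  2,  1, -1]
x^4 + 12*x^3 + 54*x^2 + 108*x + 81

Expanding det(x·I − A) (e.g. by cofactor expansion or by noting that A is similar to its Jordan form J, which has the same characteristic polynomial as A) gives
  χ_A(x) = x^4 + 12*x^3 + 54*x^2 + 108*x + 81
which factors as (x + 3)^4. The eigenvalues (with algebraic multiplicities) are λ = -3 with multiplicity 4.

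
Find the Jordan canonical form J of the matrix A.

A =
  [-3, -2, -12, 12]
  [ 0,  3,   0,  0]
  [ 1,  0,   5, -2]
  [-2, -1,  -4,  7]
J_2(3) ⊕ J_2(3)

The characteristic polynomial is
  det(x·I − A) = x^4 - 12*x^3 + 54*x^2 - 108*x + 81 = (x - 3)^4

Eigenvalues and multiplicities (the geometric multiplicity of λ is n − rank(A − λI), which equals the number of Jordan blocks for λ):
  λ = 3: algebraic multiplicity = 4, geometric multiplicity = 2

Determining the block sizes for each eigenvalue:
  λ = 3: with am = 4 and gm = 2, the partition is not yet determined (e.g. several partitions of 4 into 2 parts exist). Let N = A − (3)·I. Computing rank(N^1) = 2, rank(N^2) = 0; the number of blocks of size ≥ j is rank(N^{j−1}) − rank(N^j), giving [2, 2]. So we have 2 block(s) of size 2 → block sizes [2, 2]

Assembling the blocks gives a Jordan form
J =
  [3, 1, 0, 0]
  [0, 3, 0, 0]
  [0, 0, 3, 1]
  [0, 0, 0, 3]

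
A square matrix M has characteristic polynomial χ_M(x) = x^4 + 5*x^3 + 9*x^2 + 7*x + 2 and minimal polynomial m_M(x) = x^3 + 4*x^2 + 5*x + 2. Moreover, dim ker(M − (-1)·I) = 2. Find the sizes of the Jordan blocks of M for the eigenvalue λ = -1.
Block sizes for λ = -1: [2, 1]

Step 1 — from the characteristic polynomial, algebraic multiplicity of λ = -1 is 3. From dim ker(M − (-1)·I) = 2, there are exactly 2 Jordan blocks for λ = -1.
Step 2 — from the minimal polynomial, the factor (x + 1)^2 tells us the largest block for λ = -1 has size 2.
Step 3 — with total size 3, 2 blocks, and largest block 2, the block sizes (in nonincreasing order) are [2, 1].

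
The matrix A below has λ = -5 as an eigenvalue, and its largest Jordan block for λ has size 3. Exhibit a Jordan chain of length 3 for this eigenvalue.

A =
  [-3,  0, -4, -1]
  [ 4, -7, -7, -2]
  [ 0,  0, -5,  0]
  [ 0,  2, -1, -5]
A Jordan chain for λ = -5 of length 3:
v_1 = (4, 0, 0, 8)ᵀ
v_2 = (2, 4, 0, 0)ᵀ
v_3 = (1, 0, 0, 0)ᵀ

Let N = A − (-5)·I. We want v_3 with N^3 v_3 = 0 but N^2 v_3 ≠ 0; then v_{j-1} := N · v_j for j = 3, …, 2.

Pick v_3 = (1, 0, 0, 0)ᵀ.
Then v_2 = N · v_3 = (2, 4, 0, 0)ᵀ.
Then v_1 = N · v_2 = (4, 0, 0, 8)ᵀ.

Sanity check: (A − (-5)·I) v_1 = (0, 0, 0, 0)ᵀ = 0. ✓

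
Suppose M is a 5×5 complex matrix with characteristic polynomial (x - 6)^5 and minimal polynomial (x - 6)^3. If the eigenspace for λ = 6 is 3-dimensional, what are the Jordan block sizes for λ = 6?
Block sizes for λ = 6: [3, 1, 1]

Step 1 — from the characteristic polynomial, algebraic multiplicity of λ = 6 is 5. From dim ker(M − (6)·I) = 3, there are exactly 3 Jordan blocks for λ = 6.
Step 2 — from the minimal polynomial, the factor (x − 6)^3 tells us the largest block for λ = 6 has size 3.
Step 3 — with total size 5, 3 blocks, and largest block 3, the block sizes (in nonincreasing order) are [3, 1, 1].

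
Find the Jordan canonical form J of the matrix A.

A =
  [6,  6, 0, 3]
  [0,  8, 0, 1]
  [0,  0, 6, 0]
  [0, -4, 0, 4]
J_2(6) ⊕ J_1(6) ⊕ J_1(6)

The characteristic polynomial is
  det(x·I − A) = x^4 - 24*x^3 + 216*x^2 - 864*x + 1296 = (x - 6)^4

Eigenvalues and multiplicities (the geometric multiplicity of λ is n − rank(A − λI), which equals the number of Jordan blocks for λ):
  λ = 6: algebraic multiplicity = 4, geometric multiplicity = 3

Determining the block sizes for each eigenvalue:
  λ = 6: 3 blocks summing to 4 forces exactly one block of size 2 and the rest size 1 → block sizes [2, 1, 1]

Assembling the blocks gives a Jordan form
J =
  [6, 1, 0, 0]
  [0, 6, 0, 0]
  [0, 0, 6, 0]
  [0, 0, 0, 6]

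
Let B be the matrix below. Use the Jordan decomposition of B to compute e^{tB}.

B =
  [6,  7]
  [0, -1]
e^{tB} =
  [exp(6*t), exp(6*t) - exp(-t)]
  [0, exp(-t)]

Strategy: write B = P · J · P⁻¹ where J is a Jordan canonical form, so e^{tB} = P · e^{tJ} · P⁻¹, and e^{tJ} can be computed block-by-block.

B has Jordan form
J =
  [-1, 0]
  [ 0, 6]
(up to reordering of blocks).

Per-block formulas:
  For a 1×1 block at λ = -1: exp(t · [-1]) = [e^(-1t)].
  For a 1×1 block at λ = 6: exp(t · [6]) = [e^(6t)].

After assembling e^{tJ} and conjugating by P, we get:

e^{tB} =
  [exp(6*t), exp(6*t) - exp(-t)]
  [0, exp(-t)]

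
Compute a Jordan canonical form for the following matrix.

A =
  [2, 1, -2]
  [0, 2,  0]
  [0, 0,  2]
J_2(2) ⊕ J_1(2)

The characteristic polynomial is
  det(x·I − A) = x^3 - 6*x^2 + 12*x - 8 = (x - 2)^3

Eigenvalues and multiplicities (the geometric multiplicity of λ is n − rank(A − λI), which equals the number of Jordan blocks for λ):
  λ = 2: algebraic multiplicity = 3, geometric multiplicity = 2

Determining the block sizes for each eigenvalue:
  λ = 2: 2 blocks summing to 3 forces exactly one block of size 2 and the rest size 1 → block sizes [2, 1]

Assembling the blocks gives a Jordan form
J =
  [2, 1, 0]
  [0, 2, 0]
  [0, 0, 2]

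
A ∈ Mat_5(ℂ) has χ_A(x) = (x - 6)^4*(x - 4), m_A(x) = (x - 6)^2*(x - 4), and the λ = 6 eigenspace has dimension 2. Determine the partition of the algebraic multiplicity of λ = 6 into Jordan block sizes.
Block sizes for λ = 6: [2, 2]

Step 1 — from the characteristic polynomial, algebraic multiplicity of λ = 6 is 4. From dim ker(A − (6)·I) = 2, there are exactly 2 Jordan blocks for λ = 6.
Step 2 — from the minimal polynomial, the factor (x − 6)^2 tells us the largest block for λ = 6 has size 2.
Step 3 — with total size 4, 2 blocks, and largest block 2, the block sizes (in nonincreasing order) are [2, 2].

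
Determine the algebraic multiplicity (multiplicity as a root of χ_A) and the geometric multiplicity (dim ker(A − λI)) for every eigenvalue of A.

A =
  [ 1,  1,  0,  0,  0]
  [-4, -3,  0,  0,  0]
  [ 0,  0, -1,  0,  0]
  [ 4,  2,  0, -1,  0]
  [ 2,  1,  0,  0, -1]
λ = -1: alg = 5, geom = 4

Step 1 — factor the characteristic polynomial to read off the algebraic multiplicities:
  χ_A(x) = (x + 1)^5

Step 2 — compute geometric multiplicities via the rank-nullity identity g(λ) = n − rank(A − λI):
  rank(A − (-1)·I) = 1, so dim ker(A − (-1)·I) = n − 1 = 4

Summary:
  λ = -1: algebraic multiplicity = 5, geometric multiplicity = 4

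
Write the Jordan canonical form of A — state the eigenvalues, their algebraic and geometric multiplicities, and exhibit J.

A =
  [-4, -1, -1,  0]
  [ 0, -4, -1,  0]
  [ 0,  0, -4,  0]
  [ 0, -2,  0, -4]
J_3(-4) ⊕ J_1(-4)

The characteristic polynomial is
  det(x·I − A) = x^4 + 16*x^3 + 96*x^2 + 256*x + 256 = (x + 4)^4

Eigenvalues and multiplicities (the geometric multiplicity of λ is n − rank(A − λI), which equals the number of Jordan blocks for λ):
  λ = -4: algebraic multiplicity = 4, geometric multiplicity = 2

Determining the block sizes for each eigenvalue:
  λ = -4: with am = 4 and gm = 2, the partition is not yet determined (e.g. several partitions of 4 into 2 parts exist). Let N = A − (-4)·I. Computing rank(N^1) = 2, rank(N^2) = 1, rank(N^3) = 0; the number of blocks of size ≥ j is rank(N^{j−1}) − rank(N^j), giving [2, 1, 1]. So we have 1 block(s) of size 3, 1 block(s) of size 1 → block sizes [3, 1]

Assembling the blocks gives a Jordan form
J =
  [-4,  1,  0,  0]
  [ 0, -4,  1,  0]
  [ 0,  0, -4,  0]
  [ 0,  0,  0, -4]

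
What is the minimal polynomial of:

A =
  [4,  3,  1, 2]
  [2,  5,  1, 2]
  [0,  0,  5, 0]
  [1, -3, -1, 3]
x^3 - 12*x^2 + 45*x - 50

The characteristic polynomial is χ_A(x) = (x - 5)^3*(x - 2), so the eigenvalues are known. The minimal polynomial is
  m_A(x) = Π_λ (x − λ)^{k_λ}
where k_λ is the size of the *largest* Jordan block for λ (equivalently, the smallest k with (A − λI)^k v = 0 for every generalised eigenvector v of λ).

  λ = 2: largest Jordan block has size 1, contributing (x − 2)
  λ = 5: largest Jordan block has size 2, contributing (x − 5)^2

So m_A(x) = (x - 5)^2*(x - 2) = x^3 - 12*x^2 + 45*x - 50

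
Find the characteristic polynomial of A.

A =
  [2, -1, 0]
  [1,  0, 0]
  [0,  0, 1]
x^3 - 3*x^2 + 3*x - 1

Expanding det(x·I − A) (e.g. by cofactor expansion or by noting that A is similar to its Jordan form J, which has the same characteristic polynomial as A) gives
  χ_A(x) = x^3 - 3*x^2 + 3*x - 1
which factors as (x - 1)^3. The eigenvalues (with algebraic multiplicities) are λ = 1 with multiplicity 3.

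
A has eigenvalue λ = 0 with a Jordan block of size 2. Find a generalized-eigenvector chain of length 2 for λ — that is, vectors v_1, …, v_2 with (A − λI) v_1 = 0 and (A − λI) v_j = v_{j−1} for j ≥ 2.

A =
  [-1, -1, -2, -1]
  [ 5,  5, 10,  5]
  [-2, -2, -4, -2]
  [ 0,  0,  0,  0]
A Jordan chain for λ = 0 of length 2:
v_1 = (-1, 5, -2, 0)ᵀ
v_2 = (1, 0, 0, 0)ᵀ

Let N = A − (0)·I. We want v_2 with N^2 v_2 = 0 but N^1 v_2 ≠ 0; then v_{j-1} := N · v_j for j = 2, …, 2.

Pick v_2 = (1, 0, 0, 0)ᵀ.
Then v_1 = N · v_2 = (-1, 5, -2, 0)ᵀ.

Sanity check: (A − (0)·I) v_1 = (0, 0, 0, 0)ᵀ = 0. ✓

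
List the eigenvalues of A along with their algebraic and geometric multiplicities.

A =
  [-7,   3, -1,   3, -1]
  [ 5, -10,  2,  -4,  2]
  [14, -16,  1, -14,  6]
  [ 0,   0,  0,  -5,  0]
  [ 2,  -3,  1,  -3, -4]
λ = -5: alg = 5, geom = 3

Step 1 — factor the characteristic polynomial to read off the algebraic multiplicities:
  χ_A(x) = (x + 5)^5

Step 2 — compute geometric multiplicities via the rank-nullity identity g(λ) = n − rank(A − λI):
  rank(A − (-5)·I) = 2, so dim ker(A − (-5)·I) = n − 2 = 3

Summary:
  λ = -5: algebraic multiplicity = 5, geometric multiplicity = 3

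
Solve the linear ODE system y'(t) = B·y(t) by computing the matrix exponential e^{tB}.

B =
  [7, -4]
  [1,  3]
e^{tB} =
  [2*t*exp(5*t) + exp(5*t), -4*t*exp(5*t)]
  [t*exp(5*t), -2*t*exp(5*t) + exp(5*t)]

Strategy: write B = P · J · P⁻¹ where J is a Jordan canonical form, so e^{tB} = P · e^{tJ} · P⁻¹, and e^{tJ} can be computed block-by-block.

B has Jordan form
J =
  [5, 1]
  [0, 5]
(up to reordering of blocks).

Per-block formulas:
  For a 2×2 Jordan block J_2(5): exp(t · J_2(5)) = e^(5t)·(I + t·N), where N is the 2×2 nilpotent shift.

After assembling e^{tJ} and conjugating by P, we get:

e^{tB} =
  [2*t*exp(5*t) + exp(5*t), -4*t*exp(5*t)]
  [t*exp(5*t), -2*t*exp(5*t) + exp(5*t)]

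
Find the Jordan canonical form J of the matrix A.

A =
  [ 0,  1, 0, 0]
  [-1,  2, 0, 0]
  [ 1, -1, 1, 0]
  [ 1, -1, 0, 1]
J_2(1) ⊕ J_1(1) ⊕ J_1(1)

The characteristic polynomial is
  det(x·I − A) = x^4 - 4*x^3 + 6*x^2 - 4*x + 1 = (x - 1)^4

Eigenvalues and multiplicities (the geometric multiplicity of λ is n − rank(A − λI), which equals the number of Jordan blocks for λ):
  λ = 1: algebraic multiplicity = 4, geometric multiplicity = 3

Determining the block sizes for each eigenvalue:
  λ = 1: 3 blocks summing to 4 forces exactly one block of size 2 and the rest size 1 → block sizes [2, 1, 1]

Assembling the blocks gives a Jordan form
J =
  [1, 1, 0, 0]
  [0, 1, 0, 0]
  [0, 0, 1, 0]
  [0, 0, 0, 1]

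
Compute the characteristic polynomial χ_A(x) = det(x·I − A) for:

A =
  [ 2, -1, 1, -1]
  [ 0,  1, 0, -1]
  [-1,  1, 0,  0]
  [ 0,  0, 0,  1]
x^4 - 4*x^3 + 6*x^2 - 4*x + 1

Expanding det(x·I − A) (e.g. by cofactor expansion or by noting that A is similar to its Jordan form J, which has the same characteristic polynomial as A) gives
  χ_A(x) = x^4 - 4*x^3 + 6*x^2 - 4*x + 1
which factors as (x - 1)^4. The eigenvalues (with algebraic multiplicities) are λ = 1 with multiplicity 4.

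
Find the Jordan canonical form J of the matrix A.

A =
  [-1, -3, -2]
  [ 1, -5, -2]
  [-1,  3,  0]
J_2(-2) ⊕ J_1(-2)

The characteristic polynomial is
  det(x·I − A) = x^3 + 6*x^2 + 12*x + 8 = (x + 2)^3

Eigenvalues and multiplicities (the geometric multiplicity of λ is n − rank(A − λI), which equals the number of Jordan blocks for λ):
  λ = -2: algebraic multiplicity = 3, geometric multiplicity = 2

Determining the block sizes for each eigenvalue:
  λ = -2: 2 blocks summing to 3 forces exactly one block of size 2 and the rest size 1 → block sizes [2, 1]

Assembling the blocks gives a Jordan form
J =
  [-2,  1,  0]
  [ 0, -2,  0]
  [ 0,  0, -2]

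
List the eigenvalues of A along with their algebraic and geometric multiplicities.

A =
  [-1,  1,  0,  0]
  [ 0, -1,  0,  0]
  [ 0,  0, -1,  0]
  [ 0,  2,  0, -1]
λ = -1: alg = 4, geom = 3

Step 1 — factor the characteristic polynomial to read off the algebraic multiplicities:
  χ_A(x) = (x + 1)^4

Step 2 — compute geometric multiplicities via the rank-nullity identity g(λ) = n − rank(A − λI):
  rank(A − (-1)·I) = 1, so dim ker(A − (-1)·I) = n − 1 = 3

Summary:
  λ = -1: algebraic multiplicity = 4, geometric multiplicity = 3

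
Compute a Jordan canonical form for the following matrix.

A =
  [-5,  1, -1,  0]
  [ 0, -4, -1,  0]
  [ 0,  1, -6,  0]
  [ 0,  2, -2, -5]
J_2(-5) ⊕ J_1(-5) ⊕ J_1(-5)

The characteristic polynomial is
  det(x·I − A) = x^4 + 20*x^3 + 150*x^2 + 500*x + 625 = (x + 5)^4

Eigenvalues and multiplicities (the geometric multiplicity of λ is n − rank(A − λI), which equals the number of Jordan blocks for λ):
  λ = -5: algebraic multiplicity = 4, geometric multiplicity = 3

Determining the block sizes for each eigenvalue:
  λ = -5: 3 blocks summing to 4 forces exactly one block of size 2 and the rest size 1 → block sizes [2, 1, 1]

Assembling the blocks gives a Jordan form
J =
  [-5,  1,  0,  0]
  [ 0, -5,  0,  0]
  [ 0,  0, -5,  0]
  [ 0,  0,  0, -5]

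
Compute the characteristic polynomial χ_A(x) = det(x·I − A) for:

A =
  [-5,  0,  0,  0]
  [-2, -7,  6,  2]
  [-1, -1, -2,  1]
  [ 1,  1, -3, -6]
x^4 + 20*x^3 + 150*x^2 + 500*x + 625

Expanding det(x·I − A) (e.g. by cofactor expansion or by noting that A is similar to its Jordan form J, which has the same characteristic polynomial as A) gives
  χ_A(x) = x^4 + 20*x^3 + 150*x^2 + 500*x + 625
which factors as (x + 5)^4. The eigenvalues (with algebraic multiplicities) are λ = -5 with multiplicity 4.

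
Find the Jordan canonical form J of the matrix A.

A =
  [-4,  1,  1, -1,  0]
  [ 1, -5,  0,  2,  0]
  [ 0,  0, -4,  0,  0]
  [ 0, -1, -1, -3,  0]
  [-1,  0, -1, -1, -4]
J_3(-4) ⊕ J_1(-4) ⊕ J_1(-4)

The characteristic polynomial is
  det(x·I − A) = x^5 + 20*x^4 + 160*x^3 + 640*x^2 + 1280*x + 1024 = (x + 4)^5

Eigenvalues and multiplicities (the geometric multiplicity of λ is n − rank(A − λI), which equals the number of Jordan blocks for λ):
  λ = -4: algebraic multiplicity = 5, geometric multiplicity = 3

Determining the block sizes for each eigenvalue:
  λ = -4: with am = 5 and gm = 3, the partition is not yet determined (e.g. several partitions of 5 into 3 parts exist). Let N = A − (-4)·I. Computing rank(N^1) = 2, rank(N^2) = 1, rank(N^3) = 0; the number of blocks of size ≥ j is rank(N^{j−1}) − rank(N^j), giving [3, 1, 1]. So we have 1 block(s) of size 3, 2 block(s) of size 1 → block sizes [3, 1, 1]

Assembling the blocks gives a Jordan form
J =
  [-4,  1,  0,  0,  0]
  [ 0, -4,  1,  0,  0]
  [ 0,  0, -4,  0,  0]
  [ 0,  0,  0, -4,  0]
  [ 0,  0,  0,  0, -4]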